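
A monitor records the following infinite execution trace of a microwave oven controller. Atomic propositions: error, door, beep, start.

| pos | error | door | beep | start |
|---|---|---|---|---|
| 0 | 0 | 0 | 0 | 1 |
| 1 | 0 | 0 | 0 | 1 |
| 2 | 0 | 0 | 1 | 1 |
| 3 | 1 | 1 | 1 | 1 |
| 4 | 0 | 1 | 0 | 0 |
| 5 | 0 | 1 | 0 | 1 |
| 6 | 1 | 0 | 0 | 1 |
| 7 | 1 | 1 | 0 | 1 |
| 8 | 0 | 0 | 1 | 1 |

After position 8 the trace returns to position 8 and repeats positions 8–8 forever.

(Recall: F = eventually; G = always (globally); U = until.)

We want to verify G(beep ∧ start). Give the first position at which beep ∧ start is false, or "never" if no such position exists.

At position 0 the labels are {start}, so beep ∧ start is false there. This is the first violation.

0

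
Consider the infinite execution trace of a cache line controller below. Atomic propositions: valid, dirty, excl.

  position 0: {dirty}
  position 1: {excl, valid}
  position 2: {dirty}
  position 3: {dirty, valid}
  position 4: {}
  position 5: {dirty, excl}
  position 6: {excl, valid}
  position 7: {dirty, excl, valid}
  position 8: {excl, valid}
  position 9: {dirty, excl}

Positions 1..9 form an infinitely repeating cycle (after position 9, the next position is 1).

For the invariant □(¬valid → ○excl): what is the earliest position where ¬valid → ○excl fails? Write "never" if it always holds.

Check ¬valid → ○excl at each position in order: 0 ✓, 1 ✓.
At position 2 the labels are {dirty} and the next position 3 has {dirty, valid}, so ¬valid → ○excl is false there. This is the first violation.

2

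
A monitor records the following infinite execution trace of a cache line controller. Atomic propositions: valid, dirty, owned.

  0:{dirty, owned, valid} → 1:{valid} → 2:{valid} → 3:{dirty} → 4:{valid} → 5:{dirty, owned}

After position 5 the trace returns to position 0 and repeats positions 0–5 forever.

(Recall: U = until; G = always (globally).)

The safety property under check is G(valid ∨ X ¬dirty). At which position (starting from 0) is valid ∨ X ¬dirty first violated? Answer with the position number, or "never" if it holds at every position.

5

Check valid ∨ X ¬dirty at each position in order: 0 ✓, 1 ✓, 2 ✓, 3 ✓, 4 ✓.
At position 5 the labels are {dirty, owned} and the next position 0 has {dirty, owned, valid}, so valid ∨ X ¬dirty is false there. This is the first violation.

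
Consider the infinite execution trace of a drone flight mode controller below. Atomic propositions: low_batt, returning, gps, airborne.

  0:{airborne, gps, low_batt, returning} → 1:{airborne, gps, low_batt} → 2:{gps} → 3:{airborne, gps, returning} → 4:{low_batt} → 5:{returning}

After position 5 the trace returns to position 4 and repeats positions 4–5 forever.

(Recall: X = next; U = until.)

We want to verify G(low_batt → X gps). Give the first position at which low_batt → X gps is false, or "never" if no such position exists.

Check low_batt → X gps at each position in order: 0 ✓, 1 ✓, 2 ✓, 3 ✓.
At position 4 the labels are {low_batt} and the next position 5 has {returning}, so low_batt → X gps is false there. This is the first violation.

4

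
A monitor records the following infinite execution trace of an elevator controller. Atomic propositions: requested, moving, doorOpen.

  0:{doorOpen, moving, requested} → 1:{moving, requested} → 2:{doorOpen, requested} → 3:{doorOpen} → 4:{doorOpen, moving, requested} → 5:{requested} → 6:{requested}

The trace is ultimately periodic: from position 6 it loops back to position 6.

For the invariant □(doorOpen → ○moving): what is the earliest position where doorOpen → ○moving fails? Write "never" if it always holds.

2

Check doorOpen → ○moving at each position in order: 0 ✓, 1 ✓.
At position 2 the labels are {doorOpen, requested} and the next position 3 has {doorOpen}, so doorOpen → ○moving is false there. This is the first violation.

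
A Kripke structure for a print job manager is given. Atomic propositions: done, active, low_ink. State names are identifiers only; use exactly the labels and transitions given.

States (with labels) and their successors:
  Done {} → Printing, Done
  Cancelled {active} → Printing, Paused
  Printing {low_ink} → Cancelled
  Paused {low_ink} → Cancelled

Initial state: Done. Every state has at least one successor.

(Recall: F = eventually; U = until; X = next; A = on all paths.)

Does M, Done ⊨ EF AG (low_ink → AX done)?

States satisfying AG (low_ink → AX done): ∅.
States satisfying EF AG (low_ink → AX done): ∅.
No suitable path/successor from Done witnesses the formula.
Done ∉ Sat(EF AG (low_ink → AX done)).

Does not hold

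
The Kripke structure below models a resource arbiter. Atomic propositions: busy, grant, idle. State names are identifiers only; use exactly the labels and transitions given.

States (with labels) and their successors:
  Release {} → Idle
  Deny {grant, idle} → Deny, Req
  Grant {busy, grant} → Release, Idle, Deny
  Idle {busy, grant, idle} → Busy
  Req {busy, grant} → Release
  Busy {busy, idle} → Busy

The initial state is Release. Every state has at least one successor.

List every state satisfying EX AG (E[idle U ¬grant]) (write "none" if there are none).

{Release, Grant, Idle, Req, Busy}

States satisfying AG (E[idle U ¬grant]): {Release, Idle, Busy}.
States satisfying EX AG (E[idle U ¬grant]): {Release, Grant, Idle, Req, Busy}.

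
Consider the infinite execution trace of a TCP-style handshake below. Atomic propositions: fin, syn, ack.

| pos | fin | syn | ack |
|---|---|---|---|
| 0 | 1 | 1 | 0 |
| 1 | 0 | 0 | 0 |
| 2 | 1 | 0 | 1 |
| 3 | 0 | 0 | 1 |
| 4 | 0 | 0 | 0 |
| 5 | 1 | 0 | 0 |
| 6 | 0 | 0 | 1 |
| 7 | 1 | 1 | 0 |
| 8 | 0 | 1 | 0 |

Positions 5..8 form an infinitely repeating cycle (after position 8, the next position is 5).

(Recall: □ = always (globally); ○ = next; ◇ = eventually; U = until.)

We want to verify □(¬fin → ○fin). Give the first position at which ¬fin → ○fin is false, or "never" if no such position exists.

3

Check ¬fin → ○fin at each position in order: 0 ✓, 1 ✓, 2 ✓.
At position 3 the labels are {ack} and the next position 4 has {}, so ¬fin → ○fin is false there. This is the first violation.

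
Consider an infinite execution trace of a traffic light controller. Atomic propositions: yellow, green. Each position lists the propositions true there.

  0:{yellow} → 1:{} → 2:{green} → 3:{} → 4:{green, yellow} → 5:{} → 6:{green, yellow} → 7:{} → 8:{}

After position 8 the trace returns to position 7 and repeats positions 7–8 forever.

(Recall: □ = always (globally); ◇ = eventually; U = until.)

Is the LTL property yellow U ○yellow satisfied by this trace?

Violated

Walking from position 0: at position 1, ○yellow has not yet held and yellow fails, so yellow U ○yellow is false.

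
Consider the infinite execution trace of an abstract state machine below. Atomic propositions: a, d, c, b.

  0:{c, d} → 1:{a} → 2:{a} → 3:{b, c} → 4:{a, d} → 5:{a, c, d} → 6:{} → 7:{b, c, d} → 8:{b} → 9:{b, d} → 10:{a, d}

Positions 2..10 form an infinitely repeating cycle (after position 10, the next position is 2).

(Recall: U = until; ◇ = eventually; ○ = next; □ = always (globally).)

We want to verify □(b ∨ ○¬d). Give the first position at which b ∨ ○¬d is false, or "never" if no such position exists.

4

Check b ∨ ○¬d at each position in order: 0 ✓, 1 ✓, 2 ✓, 3 ✓.
At position 4 the labels are {a, d} and the next position 5 has {a, c, d}, so b ∨ ○¬d is false there. This is the first violation.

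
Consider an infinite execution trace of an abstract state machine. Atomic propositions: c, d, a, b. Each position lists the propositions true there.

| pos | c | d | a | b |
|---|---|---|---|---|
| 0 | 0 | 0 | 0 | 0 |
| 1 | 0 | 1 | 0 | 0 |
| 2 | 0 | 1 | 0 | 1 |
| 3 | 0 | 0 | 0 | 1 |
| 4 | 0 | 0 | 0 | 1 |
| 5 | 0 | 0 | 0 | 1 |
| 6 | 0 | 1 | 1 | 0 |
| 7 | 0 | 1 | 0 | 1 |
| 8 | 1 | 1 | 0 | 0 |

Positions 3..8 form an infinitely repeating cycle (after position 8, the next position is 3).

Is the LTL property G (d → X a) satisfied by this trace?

d → X a must hold at every position from 0 onward. It fails at position 1, so G (d → X a) is false.
Positions where d holds: 1, 2, 6, 7, 8.
Check X a at each: 1→fails, 2→fails, 6→fails, 7→fails, 8→fails.

Violated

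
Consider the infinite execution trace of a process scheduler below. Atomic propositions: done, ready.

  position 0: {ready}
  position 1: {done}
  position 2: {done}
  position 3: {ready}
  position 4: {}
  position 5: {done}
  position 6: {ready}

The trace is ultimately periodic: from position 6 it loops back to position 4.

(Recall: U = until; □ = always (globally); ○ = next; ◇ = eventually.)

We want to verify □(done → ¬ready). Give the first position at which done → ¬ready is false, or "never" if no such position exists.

never

done → ¬ready holds at every position 0..6, and those are all the positions the trace ever visits, so the invariant □(done → ¬ready) is never violated.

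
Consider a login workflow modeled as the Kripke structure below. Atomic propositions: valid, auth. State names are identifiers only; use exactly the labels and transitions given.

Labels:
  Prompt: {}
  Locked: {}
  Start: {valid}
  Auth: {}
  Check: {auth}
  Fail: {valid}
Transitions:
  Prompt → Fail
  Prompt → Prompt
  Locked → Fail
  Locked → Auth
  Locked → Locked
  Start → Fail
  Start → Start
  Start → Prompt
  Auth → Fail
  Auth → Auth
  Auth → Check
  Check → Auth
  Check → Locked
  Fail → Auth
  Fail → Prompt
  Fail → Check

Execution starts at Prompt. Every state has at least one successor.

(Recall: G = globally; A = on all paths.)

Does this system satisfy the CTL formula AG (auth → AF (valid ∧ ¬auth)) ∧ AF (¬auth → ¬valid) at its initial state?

No

States satisfying auth → AF (valid ∧ ¬auth): {Prompt, Locked, Start, Auth, Fail}.
States satisfying AG (auth → AF (valid ∧ ¬auth)): ∅.
States satisfying ¬auth → ¬valid: {Prompt, Locked, Auth, Check}.
States satisfying AF (¬auth → ¬valid): {Prompt, Locked, Auth, Check, Fail}.
States satisfying AG (auth → AF (valid ∧ ¬auth)) ∧ AF (¬auth → ¬valid): ∅.
Prompt ∉ Sat(AG (auth → AF (valid ∧ ¬auth)) ∧ AF (¬auth → ¬valid)).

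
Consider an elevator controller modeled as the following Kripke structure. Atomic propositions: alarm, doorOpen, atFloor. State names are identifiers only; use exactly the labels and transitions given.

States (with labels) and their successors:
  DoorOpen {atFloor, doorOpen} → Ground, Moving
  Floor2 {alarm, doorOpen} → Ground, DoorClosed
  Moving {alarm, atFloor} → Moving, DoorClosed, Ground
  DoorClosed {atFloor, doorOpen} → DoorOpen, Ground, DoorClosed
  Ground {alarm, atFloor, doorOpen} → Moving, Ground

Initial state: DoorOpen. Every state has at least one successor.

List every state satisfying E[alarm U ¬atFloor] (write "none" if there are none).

{Floor2}

States satisfying alarm: {Floor2, Moving, Ground}.
States satisfying ¬atFloor: {Floor2}.
States satisfying E[alarm U ¬atFloor]: {Floor2}.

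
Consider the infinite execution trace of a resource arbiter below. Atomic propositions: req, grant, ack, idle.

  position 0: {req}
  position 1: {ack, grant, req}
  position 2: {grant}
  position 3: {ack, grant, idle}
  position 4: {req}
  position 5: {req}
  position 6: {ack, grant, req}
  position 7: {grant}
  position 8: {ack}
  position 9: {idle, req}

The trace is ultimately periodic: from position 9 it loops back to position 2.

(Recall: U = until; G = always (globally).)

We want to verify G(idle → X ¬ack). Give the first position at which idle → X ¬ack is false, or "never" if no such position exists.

idle → X ¬ack holds at every position 0..9, and those are all the positions the trace ever visits, so the invariant G(idle → X ¬ack) is never violated.

never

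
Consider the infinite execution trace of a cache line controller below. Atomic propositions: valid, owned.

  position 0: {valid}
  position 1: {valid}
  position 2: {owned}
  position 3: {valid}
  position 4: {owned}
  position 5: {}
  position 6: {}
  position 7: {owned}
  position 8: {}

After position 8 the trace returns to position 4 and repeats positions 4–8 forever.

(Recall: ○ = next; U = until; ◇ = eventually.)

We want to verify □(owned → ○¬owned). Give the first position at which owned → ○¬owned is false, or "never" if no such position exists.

never

owned → ○¬owned holds at every position 0..8, and those are all the positions the trace ever visits, so the invariant □(owned → ○¬owned) is never violated.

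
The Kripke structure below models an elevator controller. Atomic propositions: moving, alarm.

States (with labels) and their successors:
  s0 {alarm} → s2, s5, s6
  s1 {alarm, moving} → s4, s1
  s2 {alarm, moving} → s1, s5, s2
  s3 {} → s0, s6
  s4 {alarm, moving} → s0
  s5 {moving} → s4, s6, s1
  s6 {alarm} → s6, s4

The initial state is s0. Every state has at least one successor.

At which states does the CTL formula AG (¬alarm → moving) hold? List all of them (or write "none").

States satisfying ¬alarm → moving: {s0, s1, s2, s4, s5, s6}.
States satisfying AG (¬alarm → moving): {s0, s1, s2, s4, s5, s6}.

{s0, s1, s2, s4, s5, s6}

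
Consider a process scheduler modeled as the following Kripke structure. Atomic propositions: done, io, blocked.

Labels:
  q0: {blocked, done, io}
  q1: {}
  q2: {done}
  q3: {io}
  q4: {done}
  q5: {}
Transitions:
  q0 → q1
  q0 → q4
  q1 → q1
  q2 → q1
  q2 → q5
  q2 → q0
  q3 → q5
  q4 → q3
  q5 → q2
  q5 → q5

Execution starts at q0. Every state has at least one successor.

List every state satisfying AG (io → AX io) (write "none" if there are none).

{q1}

States satisfying io → AX io: {q1, q2, q4, q5}.
States satisfying AG (io → AX io): {q1}.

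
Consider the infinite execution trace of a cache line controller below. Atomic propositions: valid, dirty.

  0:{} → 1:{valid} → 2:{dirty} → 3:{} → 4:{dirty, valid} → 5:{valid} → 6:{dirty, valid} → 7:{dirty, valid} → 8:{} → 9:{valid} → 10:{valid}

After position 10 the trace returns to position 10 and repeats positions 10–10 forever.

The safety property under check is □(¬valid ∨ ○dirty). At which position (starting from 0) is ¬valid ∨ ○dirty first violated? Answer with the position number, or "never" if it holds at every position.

4

Check ¬valid ∨ ○dirty at each position in order: 0 ✓, 1 ✓, 2 ✓, 3 ✓.
At position 4 the labels are {dirty, valid} and the next position 5 has {valid}, so ¬valid ∨ ○dirty is false there. This is the first violation.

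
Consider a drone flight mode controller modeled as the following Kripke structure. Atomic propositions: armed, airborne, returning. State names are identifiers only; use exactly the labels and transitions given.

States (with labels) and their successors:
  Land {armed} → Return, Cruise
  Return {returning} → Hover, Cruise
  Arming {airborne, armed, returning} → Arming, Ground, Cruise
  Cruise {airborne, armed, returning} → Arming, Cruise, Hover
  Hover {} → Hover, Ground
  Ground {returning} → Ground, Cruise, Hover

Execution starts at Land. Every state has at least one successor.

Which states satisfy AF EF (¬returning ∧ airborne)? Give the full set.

States satisfying EF (¬returning ∧ airborne): ∅.
States satisfying AF EF (¬returning ∧ airborne): ∅.

none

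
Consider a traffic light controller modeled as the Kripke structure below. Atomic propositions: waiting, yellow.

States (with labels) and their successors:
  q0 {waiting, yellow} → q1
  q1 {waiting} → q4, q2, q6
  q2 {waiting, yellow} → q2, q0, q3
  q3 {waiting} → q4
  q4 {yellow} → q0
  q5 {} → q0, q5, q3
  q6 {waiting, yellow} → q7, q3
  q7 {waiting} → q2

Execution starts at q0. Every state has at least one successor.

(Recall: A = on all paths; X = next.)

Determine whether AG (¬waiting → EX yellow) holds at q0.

Satisfied

States satisfying ¬waiting → EX yellow: {q0, q1, q2, q3, q4, q5, q6, q7}.
States satisfying AG (¬waiting → EX yellow): {q0, q1, q2, q3, q4, q5, q6, q7}.
Every state reachable from q0 satisfies ¬waiting → EX yellow.
q0 ∈ Sat(AG (¬waiting → EX yellow)).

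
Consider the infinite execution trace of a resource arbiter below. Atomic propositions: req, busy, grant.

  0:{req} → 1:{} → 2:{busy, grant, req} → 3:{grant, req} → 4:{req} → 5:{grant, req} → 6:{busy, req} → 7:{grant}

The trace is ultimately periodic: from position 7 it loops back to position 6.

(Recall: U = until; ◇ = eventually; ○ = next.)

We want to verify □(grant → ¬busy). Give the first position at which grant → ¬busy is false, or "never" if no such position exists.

Check grant → ¬busy at each position in order: 0 ✓, 1 ✓.
At position 2 the labels are {busy, grant, req}, so grant → ¬busy is false there. This is the first violation.

2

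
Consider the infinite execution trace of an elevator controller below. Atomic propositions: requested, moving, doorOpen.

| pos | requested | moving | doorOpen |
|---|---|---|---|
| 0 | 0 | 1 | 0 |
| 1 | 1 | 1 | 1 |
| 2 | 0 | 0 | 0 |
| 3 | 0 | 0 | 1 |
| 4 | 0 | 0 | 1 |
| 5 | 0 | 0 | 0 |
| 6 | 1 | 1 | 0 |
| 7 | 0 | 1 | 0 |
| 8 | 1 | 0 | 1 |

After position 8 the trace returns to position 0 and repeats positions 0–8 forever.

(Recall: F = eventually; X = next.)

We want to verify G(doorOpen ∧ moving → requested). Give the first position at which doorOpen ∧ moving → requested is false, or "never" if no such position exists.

doorOpen ∧ moving → requested holds at every position 0..8, and those are all the positions the trace ever visits, so the invariant G(doorOpen ∧ moving → requested) is never violated.

never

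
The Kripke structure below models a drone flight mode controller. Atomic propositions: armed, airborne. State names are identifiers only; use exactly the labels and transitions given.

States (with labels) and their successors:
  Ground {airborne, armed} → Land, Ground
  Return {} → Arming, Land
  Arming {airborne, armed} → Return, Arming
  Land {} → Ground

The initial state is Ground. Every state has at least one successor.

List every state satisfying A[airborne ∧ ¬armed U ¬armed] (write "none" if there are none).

{Return, Land}

States satisfying airborne ∧ ¬armed: ∅.
States satisfying ¬armed: {Return, Land}.
States satisfying A[airborne ∧ ¬armed U ¬armed]: {Return, Land}.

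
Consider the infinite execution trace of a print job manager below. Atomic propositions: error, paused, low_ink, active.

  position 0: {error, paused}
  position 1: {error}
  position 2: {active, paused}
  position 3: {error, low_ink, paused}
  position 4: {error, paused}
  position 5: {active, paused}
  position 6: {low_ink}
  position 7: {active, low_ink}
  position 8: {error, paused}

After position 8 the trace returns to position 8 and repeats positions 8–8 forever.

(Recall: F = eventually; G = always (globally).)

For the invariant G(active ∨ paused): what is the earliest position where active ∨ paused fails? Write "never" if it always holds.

Check active ∨ paused at each position in order: 0 ✓.
At position 1 the labels are {error}, so active ∨ paused is false there. This is the first violation.

1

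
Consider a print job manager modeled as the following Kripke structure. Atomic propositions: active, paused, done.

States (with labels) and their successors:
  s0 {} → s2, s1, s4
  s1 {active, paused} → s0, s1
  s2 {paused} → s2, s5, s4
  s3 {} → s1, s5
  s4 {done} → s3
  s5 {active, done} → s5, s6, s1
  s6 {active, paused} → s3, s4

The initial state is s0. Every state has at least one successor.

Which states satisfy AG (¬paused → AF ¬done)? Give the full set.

none

States satisfying ¬paused → AF ¬done: {s0, s1, s2, s3, s4, s6}.
States satisfying AG (¬paused → AF ¬done): ∅.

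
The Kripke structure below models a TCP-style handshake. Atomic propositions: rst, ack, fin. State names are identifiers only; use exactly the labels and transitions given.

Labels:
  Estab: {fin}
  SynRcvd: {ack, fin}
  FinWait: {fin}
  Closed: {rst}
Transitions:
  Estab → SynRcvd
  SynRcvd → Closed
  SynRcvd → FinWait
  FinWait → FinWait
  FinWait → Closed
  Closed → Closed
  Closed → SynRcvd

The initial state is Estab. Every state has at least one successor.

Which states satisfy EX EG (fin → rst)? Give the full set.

States satisfying EG (fin → rst): {Closed}.
States satisfying EX EG (fin → rst): {SynRcvd, FinWait, Closed}.

{SynRcvd, FinWait, Closed}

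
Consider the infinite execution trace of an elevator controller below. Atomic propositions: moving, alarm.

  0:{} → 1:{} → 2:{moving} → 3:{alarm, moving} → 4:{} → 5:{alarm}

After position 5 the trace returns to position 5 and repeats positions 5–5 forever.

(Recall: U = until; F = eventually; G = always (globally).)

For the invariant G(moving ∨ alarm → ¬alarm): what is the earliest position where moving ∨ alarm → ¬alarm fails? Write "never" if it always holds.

Check moving ∨ alarm → ¬alarm at each position in order: 0 ✓, 1 ✓, 2 ✓.
At position 3 the labels are {alarm, moving}, so moving ∨ alarm → ¬alarm is false there. This is the first violation.

3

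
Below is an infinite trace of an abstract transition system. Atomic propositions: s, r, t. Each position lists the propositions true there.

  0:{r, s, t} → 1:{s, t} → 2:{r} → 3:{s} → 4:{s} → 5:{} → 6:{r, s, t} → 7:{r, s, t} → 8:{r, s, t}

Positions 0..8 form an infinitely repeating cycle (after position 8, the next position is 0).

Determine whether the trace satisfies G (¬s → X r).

¬s → X r must hold at every position from 0 onward. It fails at position 2, so G (¬s → X r) is false.
Positions where ¬s holds: 2, 5.
Check X r at each: 2→fails, 5→ok.

Violated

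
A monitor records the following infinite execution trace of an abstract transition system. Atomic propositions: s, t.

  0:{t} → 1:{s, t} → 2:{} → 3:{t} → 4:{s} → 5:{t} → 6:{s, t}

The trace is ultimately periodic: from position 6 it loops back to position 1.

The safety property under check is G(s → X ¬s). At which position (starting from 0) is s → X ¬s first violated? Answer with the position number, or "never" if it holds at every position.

Check s → X ¬s at each position in order: 0 ✓, 1 ✓, 2 ✓, 3 ✓, 4 ✓, 5 ✓.
At position 6 the labels are {s, t} and the next position 1 has {s, t}, so s → X ¬s is false there. This is the first violation.

6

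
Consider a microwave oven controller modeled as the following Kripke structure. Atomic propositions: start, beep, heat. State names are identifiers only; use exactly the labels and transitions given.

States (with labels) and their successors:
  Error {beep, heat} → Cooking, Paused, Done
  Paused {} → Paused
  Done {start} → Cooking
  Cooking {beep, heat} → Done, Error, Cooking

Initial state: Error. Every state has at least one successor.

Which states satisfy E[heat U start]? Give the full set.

States satisfying heat: {Error, Cooking}.
States satisfying start: {Done}.
States satisfying E[heat U start]: {Error, Done, Cooking}.

{Error, Done, Cooking}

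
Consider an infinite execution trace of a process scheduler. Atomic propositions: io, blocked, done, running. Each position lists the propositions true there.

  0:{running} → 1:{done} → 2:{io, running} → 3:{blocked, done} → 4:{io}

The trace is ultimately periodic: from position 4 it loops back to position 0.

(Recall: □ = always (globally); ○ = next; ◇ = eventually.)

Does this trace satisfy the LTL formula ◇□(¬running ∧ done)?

Violated

□(¬running ∧ done) is false at every position 0..4, so it never becomes true and ◇□(¬running ∧ done) fails.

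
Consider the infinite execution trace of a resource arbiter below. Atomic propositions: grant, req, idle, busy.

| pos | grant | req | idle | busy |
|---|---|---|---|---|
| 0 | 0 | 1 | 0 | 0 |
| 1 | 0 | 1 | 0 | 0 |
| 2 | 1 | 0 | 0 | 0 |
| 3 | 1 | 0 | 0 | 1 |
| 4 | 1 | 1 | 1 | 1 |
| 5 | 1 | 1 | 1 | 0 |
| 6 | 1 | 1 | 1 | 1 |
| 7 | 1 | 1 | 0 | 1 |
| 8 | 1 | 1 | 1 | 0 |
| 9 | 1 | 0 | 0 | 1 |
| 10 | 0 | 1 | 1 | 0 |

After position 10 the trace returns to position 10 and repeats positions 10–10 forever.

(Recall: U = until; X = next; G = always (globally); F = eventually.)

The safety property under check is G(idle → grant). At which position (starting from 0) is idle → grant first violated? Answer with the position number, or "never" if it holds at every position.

Check idle → grant at each position in order: 0 ✓, 1 ✓, 2 ✓, 3 ✓, 4 ✓, 5 ✓, 6 ✓, 7 ✓, 8 ✓, 9 ✓.
At position 10 the labels are {idle, req}, so idle → grant is false there. This is the first violation.

10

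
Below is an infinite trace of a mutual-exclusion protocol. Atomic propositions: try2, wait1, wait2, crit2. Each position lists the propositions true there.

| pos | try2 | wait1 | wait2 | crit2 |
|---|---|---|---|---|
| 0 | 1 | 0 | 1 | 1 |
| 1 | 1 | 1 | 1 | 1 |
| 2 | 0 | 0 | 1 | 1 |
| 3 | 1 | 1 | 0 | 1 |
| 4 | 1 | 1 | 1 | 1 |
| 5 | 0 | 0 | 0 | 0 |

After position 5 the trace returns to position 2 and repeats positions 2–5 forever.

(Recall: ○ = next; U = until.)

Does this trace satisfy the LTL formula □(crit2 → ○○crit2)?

crit2 → ○○crit2 must hold at every position from 0 onward. It fails at position 3, so □(crit2 → ○○crit2) is false.
Positions where crit2 holds: 0, 1, 2, 3, 4.
Check ○○crit2 at each: 0→ok, 1→ok, 2→ok, 3→fails, 4→ok.

No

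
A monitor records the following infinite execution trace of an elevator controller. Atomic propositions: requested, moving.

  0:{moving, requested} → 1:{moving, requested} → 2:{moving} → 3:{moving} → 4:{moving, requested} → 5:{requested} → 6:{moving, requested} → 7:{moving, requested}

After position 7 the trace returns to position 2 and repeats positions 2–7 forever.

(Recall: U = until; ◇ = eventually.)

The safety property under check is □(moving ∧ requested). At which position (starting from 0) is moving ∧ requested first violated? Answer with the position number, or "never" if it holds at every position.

Check moving ∧ requested at each position in order: 0 ✓, 1 ✓.
At position 2 the labels are {moving}, so moving ∧ requested is false there. This is the first violation.

2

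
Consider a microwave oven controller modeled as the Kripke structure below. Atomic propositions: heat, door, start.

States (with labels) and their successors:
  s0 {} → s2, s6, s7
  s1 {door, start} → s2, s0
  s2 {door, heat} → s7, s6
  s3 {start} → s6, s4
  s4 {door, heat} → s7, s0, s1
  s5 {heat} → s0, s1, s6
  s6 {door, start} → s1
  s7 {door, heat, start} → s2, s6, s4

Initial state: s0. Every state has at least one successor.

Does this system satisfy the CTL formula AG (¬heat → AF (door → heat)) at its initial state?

States satisfying ¬heat → AF (door → heat): {s0, s1, s2, s3, s4, s5, s6, s7}.
States satisfying AG (¬heat → AF (door → heat)): {s0, s1, s2, s3, s4, s5, s6, s7}.
Every state reachable from s0 satisfies ¬heat → AF (door → heat).
s0 ∈ Sat(AG (¬heat → AF (door → heat))).

Yes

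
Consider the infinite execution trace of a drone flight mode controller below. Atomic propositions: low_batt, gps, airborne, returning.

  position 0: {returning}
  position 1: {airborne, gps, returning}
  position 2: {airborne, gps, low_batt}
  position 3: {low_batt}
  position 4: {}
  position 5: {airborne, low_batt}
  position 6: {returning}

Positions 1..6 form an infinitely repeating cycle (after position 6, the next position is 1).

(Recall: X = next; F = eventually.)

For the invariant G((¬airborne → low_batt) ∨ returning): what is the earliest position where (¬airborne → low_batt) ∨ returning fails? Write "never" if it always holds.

Check (¬airborne → low_batt) ∨ returning at each position in order: 0 ✓, 1 ✓, 2 ✓, 3 ✓.
At position 4 the labels are {}, so (¬airborne → low_batt) ∨ returning is false there. This is the first violation.

4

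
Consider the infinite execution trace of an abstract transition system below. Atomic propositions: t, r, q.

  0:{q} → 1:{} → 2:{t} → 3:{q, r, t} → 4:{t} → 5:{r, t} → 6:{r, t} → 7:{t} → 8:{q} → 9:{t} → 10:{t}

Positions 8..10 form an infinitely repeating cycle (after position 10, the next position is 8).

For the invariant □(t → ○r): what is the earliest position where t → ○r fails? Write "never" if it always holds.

3

Check t → ○r at each position in order: 0 ✓, 1 ✓, 2 ✓.
At position 3 the labels are {q, r, t} and the next position 4 has {t}, so t → ○r is false there. This is the first violation.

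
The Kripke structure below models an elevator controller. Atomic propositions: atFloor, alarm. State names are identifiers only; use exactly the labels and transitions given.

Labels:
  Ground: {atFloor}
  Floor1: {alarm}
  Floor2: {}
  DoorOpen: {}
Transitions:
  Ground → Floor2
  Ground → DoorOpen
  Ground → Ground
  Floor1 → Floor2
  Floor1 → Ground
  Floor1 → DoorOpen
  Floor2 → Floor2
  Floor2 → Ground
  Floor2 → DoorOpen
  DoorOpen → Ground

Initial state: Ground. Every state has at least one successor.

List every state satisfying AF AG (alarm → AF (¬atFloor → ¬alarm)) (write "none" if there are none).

States satisfying AG (alarm → AF (¬atFloor → ¬alarm)): {Ground, Floor1, Floor2, DoorOpen}.
States satisfying AF AG (alarm → AF (¬atFloor → ¬alarm)): {Ground, Floor1, Floor2, DoorOpen}.

{Ground, Floor1, Floor2, DoorOpen}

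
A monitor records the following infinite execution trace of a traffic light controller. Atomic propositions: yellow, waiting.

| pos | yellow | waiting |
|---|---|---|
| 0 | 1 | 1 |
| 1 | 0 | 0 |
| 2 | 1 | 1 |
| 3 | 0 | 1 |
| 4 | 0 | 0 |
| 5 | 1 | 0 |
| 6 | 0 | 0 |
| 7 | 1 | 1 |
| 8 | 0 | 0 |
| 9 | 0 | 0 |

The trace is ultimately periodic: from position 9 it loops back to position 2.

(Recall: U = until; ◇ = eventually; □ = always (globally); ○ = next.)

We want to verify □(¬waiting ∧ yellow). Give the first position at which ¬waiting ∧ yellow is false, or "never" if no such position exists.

At position 0 the labels are {waiting, yellow}, so ¬waiting ∧ yellow is false there. This is the first violation.

0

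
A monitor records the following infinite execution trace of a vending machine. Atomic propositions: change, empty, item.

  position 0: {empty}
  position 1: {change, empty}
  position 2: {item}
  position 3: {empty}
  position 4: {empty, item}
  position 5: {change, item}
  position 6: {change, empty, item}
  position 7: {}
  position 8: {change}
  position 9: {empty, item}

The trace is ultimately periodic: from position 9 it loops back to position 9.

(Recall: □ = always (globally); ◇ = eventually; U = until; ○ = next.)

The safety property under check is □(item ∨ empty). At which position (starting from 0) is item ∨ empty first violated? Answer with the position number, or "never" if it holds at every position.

Check item ∨ empty at each position in order: 0 ✓, 1 ✓, 2 ✓, 3 ✓, 4 ✓, 5 ✓, 6 ✓.
At position 7 the labels are {}, so item ∨ empty is false there. This is the first violation.

7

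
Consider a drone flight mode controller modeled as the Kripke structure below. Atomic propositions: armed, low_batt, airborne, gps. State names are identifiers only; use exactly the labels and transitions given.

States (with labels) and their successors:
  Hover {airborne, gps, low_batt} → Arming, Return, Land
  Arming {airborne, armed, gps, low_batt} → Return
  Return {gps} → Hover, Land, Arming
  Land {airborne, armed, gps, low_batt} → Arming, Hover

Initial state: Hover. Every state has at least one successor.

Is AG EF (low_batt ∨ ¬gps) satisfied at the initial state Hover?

Holds

States satisfying EF (low_batt ∨ ¬gps): {Hover, Arming, Return, Land}.
States satisfying AG EF (low_batt ∨ ¬gps): {Hover, Arming, Return, Land}.
Every state reachable from Hover satisfies EF (low_batt ∨ ¬gps).
Hover ∈ Sat(AG EF (low_batt ∨ ¬gps)).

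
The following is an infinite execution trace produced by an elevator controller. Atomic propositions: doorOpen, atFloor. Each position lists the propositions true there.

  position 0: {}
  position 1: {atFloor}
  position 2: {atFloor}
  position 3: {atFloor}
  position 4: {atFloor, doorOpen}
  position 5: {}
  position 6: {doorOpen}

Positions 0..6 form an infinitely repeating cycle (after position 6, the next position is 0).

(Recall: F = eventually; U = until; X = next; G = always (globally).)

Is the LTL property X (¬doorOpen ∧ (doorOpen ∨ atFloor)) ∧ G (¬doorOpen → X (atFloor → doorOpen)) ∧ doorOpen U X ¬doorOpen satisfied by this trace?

Does not hold

The position after 0 is 1; ¬doorOpen ∧ (doorOpen ∨ atFloor) is true there.
At position 0: X (¬doorOpen ∧ (doorOpen ∨ atFloor)) is true; G (¬doorOpen → X (atFloor → doorOpen)) ∧ doorOpen U X ¬doorOpen is false; so X (¬doorOpen ∧ (doorOpen ∨ atFloor)) ∧ G (¬doorOpen → X (atFloor → doorOpen)) ∧ doorOpen U X ¬doorOpen is false.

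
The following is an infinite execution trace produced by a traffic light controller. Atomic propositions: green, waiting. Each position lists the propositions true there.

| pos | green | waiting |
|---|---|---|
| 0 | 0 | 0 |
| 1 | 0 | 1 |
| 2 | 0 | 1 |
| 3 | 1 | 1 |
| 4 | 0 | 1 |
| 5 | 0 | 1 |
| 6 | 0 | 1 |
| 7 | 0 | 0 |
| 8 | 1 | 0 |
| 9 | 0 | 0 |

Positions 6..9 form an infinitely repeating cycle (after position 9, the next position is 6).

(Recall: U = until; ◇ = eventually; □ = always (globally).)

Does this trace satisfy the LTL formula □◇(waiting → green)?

◇(waiting → green) holds at every position 0..9, and those are all positions ever visited, so □◇(waiting → green) holds.

Satisfied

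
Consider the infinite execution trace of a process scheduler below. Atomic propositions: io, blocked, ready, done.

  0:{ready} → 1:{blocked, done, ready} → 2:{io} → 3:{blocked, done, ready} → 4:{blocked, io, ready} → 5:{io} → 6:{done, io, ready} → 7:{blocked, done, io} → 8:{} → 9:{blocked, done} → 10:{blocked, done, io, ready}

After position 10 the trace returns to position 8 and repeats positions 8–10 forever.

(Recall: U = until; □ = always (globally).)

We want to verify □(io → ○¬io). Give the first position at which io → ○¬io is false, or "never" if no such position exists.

4

Check io → ○¬io at each position in order: 0 ✓, 1 ✓, 2 ✓, 3 ✓.
At position 4 the labels are {blocked, io, ready} and the next position 5 has {io}, so io → ○¬io is false there. This is the first violation.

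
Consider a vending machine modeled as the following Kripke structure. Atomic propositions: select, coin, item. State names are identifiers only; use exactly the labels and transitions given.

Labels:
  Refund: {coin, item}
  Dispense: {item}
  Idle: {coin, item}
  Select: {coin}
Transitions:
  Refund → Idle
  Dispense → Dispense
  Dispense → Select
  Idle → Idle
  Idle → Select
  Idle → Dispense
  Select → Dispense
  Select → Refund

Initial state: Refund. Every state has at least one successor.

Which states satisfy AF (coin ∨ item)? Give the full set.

States satisfying coin ∨ item: {Refund, Dispense, Idle, Select}.
States satisfying AF (coin ∨ item): {Refund, Dispense, Idle, Select}.

{Refund, Dispense, Idle, Select}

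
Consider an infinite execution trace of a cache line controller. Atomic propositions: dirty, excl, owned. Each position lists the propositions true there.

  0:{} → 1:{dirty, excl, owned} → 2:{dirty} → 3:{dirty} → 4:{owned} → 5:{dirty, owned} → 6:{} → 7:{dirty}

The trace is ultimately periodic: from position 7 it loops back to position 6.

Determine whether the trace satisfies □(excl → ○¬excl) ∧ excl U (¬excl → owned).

excl → ○¬excl holds at every position 0..7, and those are all positions ever visited, so □(excl → ○¬excl) holds.
Positions where excl holds: 1.
Check ○¬excl at each: 1→ok.
Walking from position 0: at position 0, ¬excl → owned has not yet held and excl fails, so excl U (¬excl → owned) is false.
At position 0: □(excl → ○¬excl) is true; excl U (¬excl → owned) is false; so □(excl → ○¬excl) ∧ excl U (¬excl → owned) is false.

Does not hold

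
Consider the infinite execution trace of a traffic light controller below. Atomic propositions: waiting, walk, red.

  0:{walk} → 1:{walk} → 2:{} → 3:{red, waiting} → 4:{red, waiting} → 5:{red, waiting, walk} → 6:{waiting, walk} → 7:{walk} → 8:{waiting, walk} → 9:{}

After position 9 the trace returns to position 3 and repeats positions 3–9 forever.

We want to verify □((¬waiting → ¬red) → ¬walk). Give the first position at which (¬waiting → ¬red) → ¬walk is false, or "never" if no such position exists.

0

At position 0 the labels are {walk}, so (¬waiting → ¬red) → ¬walk is false there. This is the first violation.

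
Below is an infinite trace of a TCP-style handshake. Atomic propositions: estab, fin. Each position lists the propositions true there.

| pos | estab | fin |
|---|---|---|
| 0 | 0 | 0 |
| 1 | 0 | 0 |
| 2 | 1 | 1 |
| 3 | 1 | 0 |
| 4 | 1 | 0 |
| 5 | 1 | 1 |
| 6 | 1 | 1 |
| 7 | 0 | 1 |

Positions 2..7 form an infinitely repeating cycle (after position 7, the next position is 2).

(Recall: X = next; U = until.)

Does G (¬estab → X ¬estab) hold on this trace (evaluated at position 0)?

¬estab → X ¬estab must hold at every position from 0 onward. It fails at position 1, so G (¬estab → X ¬estab) is false.
Positions where ¬estab holds: 0, 1, 7.
Check X ¬estab at each: 0→ok, 1→fails, 7→fails.

No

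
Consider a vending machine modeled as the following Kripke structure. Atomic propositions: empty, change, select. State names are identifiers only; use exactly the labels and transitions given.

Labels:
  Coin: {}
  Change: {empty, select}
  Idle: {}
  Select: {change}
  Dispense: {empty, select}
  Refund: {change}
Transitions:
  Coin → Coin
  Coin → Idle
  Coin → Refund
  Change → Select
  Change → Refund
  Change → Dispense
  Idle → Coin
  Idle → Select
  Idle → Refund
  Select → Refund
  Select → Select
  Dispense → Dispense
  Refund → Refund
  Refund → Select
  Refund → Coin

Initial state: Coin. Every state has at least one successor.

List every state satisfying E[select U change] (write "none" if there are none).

States satisfying select: {Change, Dispense}.
States satisfying change: {Select, Refund}.
States satisfying E[select U change]: {Change, Select, Refund}.

{Change, Select, Refund}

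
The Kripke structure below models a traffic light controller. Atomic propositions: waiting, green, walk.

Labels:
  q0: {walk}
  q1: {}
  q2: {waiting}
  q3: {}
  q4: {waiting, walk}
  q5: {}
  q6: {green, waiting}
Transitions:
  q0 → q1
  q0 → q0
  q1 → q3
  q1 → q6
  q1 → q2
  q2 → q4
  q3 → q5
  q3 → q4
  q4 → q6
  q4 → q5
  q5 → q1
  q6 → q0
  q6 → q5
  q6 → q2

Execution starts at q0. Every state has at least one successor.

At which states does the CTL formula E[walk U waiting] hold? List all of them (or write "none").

States satisfying walk: {q0, q4}.
States satisfying waiting: {q2, q4, q6}.
States satisfying E[walk U waiting]: {q2, q4, q6}.

{q2, q4, q6}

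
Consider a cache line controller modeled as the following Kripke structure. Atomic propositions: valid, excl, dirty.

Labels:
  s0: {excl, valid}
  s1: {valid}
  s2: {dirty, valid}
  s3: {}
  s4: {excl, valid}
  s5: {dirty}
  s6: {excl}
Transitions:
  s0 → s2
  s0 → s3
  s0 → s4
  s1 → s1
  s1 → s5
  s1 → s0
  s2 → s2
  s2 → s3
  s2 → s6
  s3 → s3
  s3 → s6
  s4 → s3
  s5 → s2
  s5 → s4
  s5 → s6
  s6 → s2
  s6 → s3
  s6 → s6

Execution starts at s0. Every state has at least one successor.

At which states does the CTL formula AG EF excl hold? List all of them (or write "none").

States satisfying EF excl: {s0, s1, s2, s3, s4, s5, s6}.
States satisfying AG EF excl: {s0, s1, s2, s3, s4, s5, s6}.

{s0, s1, s2, s3, s4, s5, s6}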